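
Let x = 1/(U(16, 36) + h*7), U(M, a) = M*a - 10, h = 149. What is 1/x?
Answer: 1609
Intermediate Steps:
U(M, a) = -10 + M*a
x = 1/1609 (x = 1/((-10 + 16*36) + 149*7) = 1/((-10 + 576) + 1043) = 1/(566 + 1043) = 1/1609 ≈ 0.00062150)
1/x = 1/(1/1609) = 1609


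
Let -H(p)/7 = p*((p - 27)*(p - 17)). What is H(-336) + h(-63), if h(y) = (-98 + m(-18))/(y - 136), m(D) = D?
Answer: 59975202788/199 ≈ 3.0138e+8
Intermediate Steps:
H(p) = -7*p*(-27 + p)*(-17 + p) (H(p) = -7*p*(p - 27)*(p - 17) = -7*p*(-27 + p)*(-17 + p))
h(y) = -116/(-136 + y) (h(y) = (-98 - 18)/(y - 136) = -116/(-136 + y))
H(-336) + h(-63) = 7*(-336)*(-459 - 1*(-336)**2 + 44*(-336)) - 116/(-136 - 63) = 7*(-336)*(-459 - 1*112896 - 14784) - 116/(-199) = 7*(-336)*(-459 - 112896 - 14784) - 116*(-1/199) = 7*(-336)*(-128139) + 116/199 = 301382928 + 116/199 = 59975202788/199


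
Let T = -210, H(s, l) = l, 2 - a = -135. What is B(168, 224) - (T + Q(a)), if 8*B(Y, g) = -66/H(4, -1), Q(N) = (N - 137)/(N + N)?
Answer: 873/4 ≈ 218.25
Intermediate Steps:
a = 137 (a = 2 - 1*(-135) = 2 + 135 = 137)
Q(N) = (-137 + N)/(2*N) (Q(N) = (-137 + N)/((2*N)) = (-137 + N)*(1/(2*N)) = (-137 + N)/(2*N))
B(Y, g) = 33/4 (B(Y, g) = (-66/(-1))/8 = (-66*(-1))/8 = (⅛)*66 = 33/4)
B(168, 224) - (T + Q(a)) = 33/4 - (-210 + (½)*(-137 + 137)/137) = 33/4 - (-210 + (½)*(1/137)*0) = 33/4 - (-210 + 0) = 33/4 - 1*(-210) = 33/4 + 210 = 873/4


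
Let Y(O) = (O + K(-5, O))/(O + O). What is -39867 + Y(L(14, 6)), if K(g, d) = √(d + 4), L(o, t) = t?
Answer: -79733/2 + √10/12 ≈ -39866.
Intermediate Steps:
K(g, d) = √(4 + d)
Y(O) = (O + √(4 + O))/(2*O) (Y(O) = (O + √(4 + O))/(O + O) = (O + √(4 + O))/((2*O)) = (O + √(4 + O))*(1/(2*O)) = (O + √(4 + O))/(2*O))
-39867 + Y(L(14, 6)) = -39867 + (½)*(6 + √(4 + 6))/6 = -39867 + (½)*(⅙)*(6 + √10) = -39867 + (½ + √10/12) = -79733/2 + √10/12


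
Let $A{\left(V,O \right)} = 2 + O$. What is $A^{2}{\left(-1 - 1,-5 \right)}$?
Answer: $9$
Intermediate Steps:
$A^{2}{\left(-1 - 1,-5 \right)} = \left(2 - 5\right)^{2} = \left(-3\right)^{2} = 9$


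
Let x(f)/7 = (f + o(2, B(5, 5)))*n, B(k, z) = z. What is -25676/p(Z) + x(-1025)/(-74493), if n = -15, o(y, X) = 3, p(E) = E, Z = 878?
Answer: -334483408/10900809 ≈ -30.684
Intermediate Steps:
x(f) = -315 - 105*f (x(f) = 7*((f + 3)*(-15)) = 7*((3 + f)*(-15)) = 7*(-45 - 15*f) = -315 - 105*f)
-25676/p(Z) + x(-1025)/(-74493) = -25676/878 + (-315 - 105*(-1025))/(-74493) = -25676*1/878 + (-315 + 107625)*(-1/74493) = -12838/439 + 107310*(-1/74493) = -12838/439 - 35770/24831 = -334483408/10900809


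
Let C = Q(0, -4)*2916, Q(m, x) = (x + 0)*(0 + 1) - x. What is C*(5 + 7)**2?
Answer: 0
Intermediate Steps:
Q(m, x) = 0 (Q(m, x) = x*1 - x = x - x = 0)
C = 0 (C = 0*2916 = 0)
C*(5 + 7)**2 = 0*(5 + 7)**2 = 0*12**2 = 0*144 = 0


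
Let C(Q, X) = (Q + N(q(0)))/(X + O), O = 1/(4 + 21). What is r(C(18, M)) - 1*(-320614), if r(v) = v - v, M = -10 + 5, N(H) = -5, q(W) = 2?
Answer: 320614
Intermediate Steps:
O = 1/25 ≈ 0.040000
M = -5
C(Q, X) = (-5 + Q)/(1/25 + X) (C(Q, X) = (Q - 5)/(X + 1/25) = (-5 + Q)/(1/25 + X))
r(v) = 0
r(C(18, M)) - 1*(-320614) = 0 - 1*(-320614) = 0 + 320614 = 320614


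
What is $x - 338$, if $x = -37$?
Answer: $-375$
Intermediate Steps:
$x - 338 = -37 - 338 = -375$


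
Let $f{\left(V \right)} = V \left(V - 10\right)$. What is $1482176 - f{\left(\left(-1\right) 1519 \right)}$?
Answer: $-840375$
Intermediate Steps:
$f{\left(V \right)} = V \left(-10 + V\right)$
$1482176 - f{\left(\left(-1\right) 1519 \right)} = 1482176 - \left(-1\right) 1519 \left(-10 - 1519\right) = 1482176 - - 1519 \left(-10 - 1519\right) = 1482176 - \left(-1519\right) \left(-1529\right) = 1482176 - 2322551 = -840375$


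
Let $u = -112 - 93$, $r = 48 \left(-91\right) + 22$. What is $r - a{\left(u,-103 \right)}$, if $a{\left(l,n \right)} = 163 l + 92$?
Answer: $28977$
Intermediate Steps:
$r = -4346$ ($r = -4368 + 22 = -4346$)
$u = -205$ ($u = -112 - 93 = -205$)
$a{\left(l,n \right)} = 92 + 163 l$
$r - a{\left(u,-103 \right)} = -4346 - \left(92 + 163 \left(-205\right)\right) = -4346 - \left(92 - 33415\right) = -4346 - -33323 = -4346 + 33323 = 28977$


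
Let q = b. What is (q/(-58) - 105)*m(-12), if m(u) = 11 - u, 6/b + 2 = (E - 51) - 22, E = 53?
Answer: -1540701/638 ≈ -2414.9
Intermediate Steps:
b = -3/11 (b = 6/(-2 + ((53 - 51) - 22)) = 6/(-2 + (2 - 22)) = 6/(-2 - 20) = 6/(-22) = 6*(-1/22) = -3/11 ≈ -0.27273)
q = -3/11 ≈ -0.27273
(q/(-58) - 105)*m(-12) = (-3/11/(-58) - 105)*(11 - 1*(-12)) = (-3/11*(-1/58) - 105)*(11 + 12) = (3/638 - 105)*23 = -66987/638*23 = -1540701/638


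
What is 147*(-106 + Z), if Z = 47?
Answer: -8673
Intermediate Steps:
147*(-106 + Z) = 147*(-106 + 47) = 147*(-59) = -8673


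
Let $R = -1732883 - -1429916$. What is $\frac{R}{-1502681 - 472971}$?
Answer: $\frac{43281}{282236} \approx 0.15335$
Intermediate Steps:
$R = -302967$ ($R = -1732883 + 1429916 = -302967$)
$\frac{R}{-1502681 - 472971} = - \frac{302967}{-1502681 - 472971} = - \frac{302967}{-1975652} = \left(-302967\right) \left(- \frac{1}{1975652}\right) = \frac{43281}{282236}$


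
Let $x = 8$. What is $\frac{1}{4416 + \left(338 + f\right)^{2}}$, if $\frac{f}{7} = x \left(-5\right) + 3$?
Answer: $\frac{1}{10657} \approx 9.3835 \cdot 10^{-5}$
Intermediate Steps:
$f = -259$ ($f = 7 \left(8 \left(-5\right) + 3\right) = 7 \left(-40 + 3\right) = 7 \left(-37\right) = -259$)
$\frac{1}{4416 + \left(338 + f\right)^{2}} = \frac{1}{4416 + \left(338 - 259\right)^{2}} = \frac{1}{4416 + 79^{2}} = \frac{1}{4416 + 6241} = \frac{1}{10657}$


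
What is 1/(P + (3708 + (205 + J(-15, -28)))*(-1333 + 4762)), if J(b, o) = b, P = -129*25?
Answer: 1/13363017 ≈ 7.4833e-8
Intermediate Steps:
P = -3225
1/(P + (3708 + (205 + J(-15, -28)))*(-1333 + 4762)) = 1/(-3225 + (3708 + (205 - 15))*(-1333 + 4762)) = 1/(-3225 + (3708 + 190)*3429) = 1/(-3225 + 3898*3429) = 1/(-3225 + 13366242) = 1/13363017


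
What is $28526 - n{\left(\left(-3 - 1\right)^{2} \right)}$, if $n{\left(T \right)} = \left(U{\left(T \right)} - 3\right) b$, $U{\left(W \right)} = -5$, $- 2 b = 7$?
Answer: $28498$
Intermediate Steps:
$b = - \frac{7}{2}$ ($b = \left(- \frac{1}{2}\right) 7 = - \frac{7}{2} \approx -3.5$)
$n{\left(T \right)} = 28$ ($n{\left(T \right)} = \left(-5 - 3\right) \left(- \frac{7}{2}\right) = \left(-8\right) \left(- \frac{7}{2}\right) = 28$)
$28526 - n{\left(\left(-3 - 1\right)^{2} \right)} = 28526 - 28 = 28498$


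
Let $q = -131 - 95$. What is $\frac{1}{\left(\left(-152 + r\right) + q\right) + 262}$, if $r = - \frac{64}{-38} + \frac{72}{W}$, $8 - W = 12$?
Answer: $- \frac{19}{2514} \approx -0.0075577$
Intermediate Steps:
$W = -4$ ($W = 8 - 12 = -4$)
$q = -226$ ($q = -131 - 95 = -226$)
$r = - \frac{310}{19}$ ($r = - \frac{64}{-38} + \frac{72}{-4} = \left(-64\right) \left(- \frac{1}{38}\right) + 72 \left(- \frac{1}{4}\right) = \frac{32}{19} - 18 = - \frac{310}{19} \approx -16.316$)
$\frac{1}{\left(\left(-152 + r\right) + q\right) + 262} = \frac{1}{\left(\left(-152 - \frac{310}{19}\right) - 226\right) + 262} = \frac{1}{\left(- \frac{3198}{19} - 226\right) + 262} = \frac{1}{- \frac{7492}{19} + 262} = \frac{1}{- \frac{2514}{19}} = - \frac{19}{2514}$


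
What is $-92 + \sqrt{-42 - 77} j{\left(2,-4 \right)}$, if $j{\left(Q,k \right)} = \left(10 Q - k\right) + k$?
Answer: $-92 + 20 i \sqrt{119} \approx -92.0 + 218.17 i$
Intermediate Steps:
$j{\left(Q,k \right)} = 10 Q$ ($j{\left(Q,k \right)} = \left(- k + 10 Q\right) + k = 10 Q$)
$-92 + \sqrt{-42 - 77} j{\left(2,-4 \right)} = -92 + \sqrt{-42 - 77} \cdot 10 \cdot 2 = -92 + \sqrt{-119} \cdot 20 = -92 + i \sqrt{119} \cdot 20 = -92 + 20 i \sqrt{119}$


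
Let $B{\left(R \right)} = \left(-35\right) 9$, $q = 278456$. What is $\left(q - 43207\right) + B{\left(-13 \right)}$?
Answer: $234934$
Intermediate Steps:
$B{\left(R \right)} = -315$
$\left(q - 43207\right) + B{\left(-13 \right)} = \left(278456 - 43207\right) - 315 = 235249 - 315 = 234934$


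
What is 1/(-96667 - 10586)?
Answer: -1/107253 ≈ -9.3237e-6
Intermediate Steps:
1/(-96667 - 10586) = 1/(-107253) = -1/107253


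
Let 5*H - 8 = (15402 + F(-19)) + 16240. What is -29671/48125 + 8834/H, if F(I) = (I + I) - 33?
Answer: 1188700741/1519739375 ≈ 0.78217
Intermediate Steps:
F(I) = -33 + 2*I (F(I) = 2*I - 33 = -33 + 2*I)
H = 31579/5 (H = 8/5 + ((15402 + (-33 + 2*(-19))) + 16240)/5 = 8/5 + ((15402 + (-33 - 38)) + 16240)/5 = 8/5 + ((15402 - 71) + 16240)/5 = 8/5 + (15331 + 16240)/5 = 8/5 + (1/5)*31571 = 8/5 + 31571/5 = 31579/5 ≈ 6315.8)
-29671/48125 + 8834/H = -29671/48125 + 8834/(31579/5) = -29671*1/48125 + 8834*(5/31579) = -29671/48125 + 44170/31579 = 1188700741/1519739375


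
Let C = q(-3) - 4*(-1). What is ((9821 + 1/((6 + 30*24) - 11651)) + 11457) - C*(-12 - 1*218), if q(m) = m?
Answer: 234974899/10925 ≈ 21508.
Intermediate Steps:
C = 1 (C = -3 - 4*(-1) = -3 + 4 = 1)
((9821 + 1/((6 + 30*24) - 11651)) + 11457) - C*(-12 - 1*218) = ((9821 + 1/((6 + 30*24) - 11651)) + 11457) - (-12 - 1*218) = ((9821 + 1/((6 + 720) - 11651)) + 11457) - (-12 - 218) = ((9821 + 1/(726 - 11651)) + 11457) - (-230) = ((9821 + 1/(-10925)) + 11457) - 1*(-230) = ((9821 - 1/10925) + 11457) + 230 = (107294424/10925 + 11457) + 230 = 232462149/10925 + 230 = 234974899/10925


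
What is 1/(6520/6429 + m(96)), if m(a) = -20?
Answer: -6429/122060 ≈ -0.052671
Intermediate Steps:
1/(6520/6429 + m(96)) = 1/(6520/6429 - 20) = 1/(-122060/6429) = -6429/122060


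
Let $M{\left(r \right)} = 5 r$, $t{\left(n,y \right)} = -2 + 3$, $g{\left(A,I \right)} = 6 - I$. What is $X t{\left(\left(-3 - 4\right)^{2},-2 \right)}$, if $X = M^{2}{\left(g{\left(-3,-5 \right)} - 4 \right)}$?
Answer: $1225$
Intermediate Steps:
$t{\left(n,y \right)} = 1$
$X = 1225$ ($X = \left(5 \left(\left(6 - -5\right) - 4\right)\right)^{2} = \left(5 \left(\left(6 + 5\right) - 4\right)\right)^{2} = \left(5 \left(11 - 4\right)\right)^{2} = \left(5 \cdot 7\right)^{2} = 35^{2} = 1225$)
$X t{\left(\left(-3 - 4\right)^{2},-2 \right)} = 1225 \cdot 1 = 1225$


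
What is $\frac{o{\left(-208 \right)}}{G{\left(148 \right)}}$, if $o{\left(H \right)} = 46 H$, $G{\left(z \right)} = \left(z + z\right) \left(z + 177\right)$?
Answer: $- \frac{92}{925} \approx -0.099459$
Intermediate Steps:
$G{\left(z \right)} = 2 z \left(177 + z\right)$
$\frac{o{\left(-208 \right)}}{G{\left(148 \right)}} = \frac{46 \left(-208\right)}{2 \cdot 148 \left(177 + 148\right)} = - \frac{9568}{2 \cdot 148 \cdot 325} = - \frac{9568}{96200} = \left(-9568\right) \frac{1}{96200} = - \frac{92}{925}$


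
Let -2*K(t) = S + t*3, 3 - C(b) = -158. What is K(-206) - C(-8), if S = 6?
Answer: 145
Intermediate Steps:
C(b) = 161 (C(b) = 3 - 1*(-158) = 3 + 158 = 161)
K(t) = -3 - 3*t/2 (K(t) = -(6 + t*3)/2 = -(6 + 3*t)/2 = -3 - 3*t/2)
K(-206) - C(-8) = (-3 - 3/2*(-206)) - 1*161 = (-3 + 309) - 161 = 306 - 161 = 145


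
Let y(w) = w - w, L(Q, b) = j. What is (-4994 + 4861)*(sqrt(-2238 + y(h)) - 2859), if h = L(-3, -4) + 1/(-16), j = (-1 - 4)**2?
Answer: 380247 - 133*I*sqrt(2238) ≈ 3.8025e+5 - 6291.9*I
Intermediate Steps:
j = 25 (j = (-5)**2 = 25)
L(Q, b) = 25
h = 399/16 (h = 25 + 1/(-16) = 25 - 1/16 = 399/16 ≈ 24.938)
y(w) = 0
(-4994 + 4861)*(sqrt(-2238 + y(h)) - 2859) = (-4994 + 4861)*(sqrt(-2238 + 0) - 2859) = -133*(sqrt(-2238) - 2859) = -133*(I*sqrt(2238) - 2859) = -133*(-2859 + I*sqrt(2238)) = 380247 - 133*I*sqrt(2238)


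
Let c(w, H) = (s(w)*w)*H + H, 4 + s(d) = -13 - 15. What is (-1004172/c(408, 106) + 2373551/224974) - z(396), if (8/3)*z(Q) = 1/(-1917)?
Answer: 4486501524077129/397874334596760 ≈ 11.276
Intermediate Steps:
s(d) = -32 (s(d) = -4 + (-13 - 15) = -4 - 28 = -32)
c(w, H) = H - 32*H*w (c(w, H) = (-32*w)*H + H = -32*H*w + H = H - 32*H*w)
z(Q) = -1/5112 (z(Q) = (3/8)/(-1917) = (3/8)*(-1/1917) = -1/5112)
(-1004172/c(408, 106) + 2373551/224974) - z(396) = (-1004172*1/(106*(1 - 32*408)) + 2373551/224974) - 1*(-1/5112) = (-1004172*1/(106*(1 - 13056)) + 2373551*(1/224974)) + 1/5112 = (-1004172/(106*(-13055)) + 2373551/224974) + 1/5112 = (-1004172/(-1383830) + 2373551/224974) + 1/5112 = (-1004172*(-1/1383830) + 2373551/224974) + 1/5112 = (502086/691915 + 2373551/224974) + 1/5112 = 1755251835929/155662885210 + 1/5112 = 4486501524077129/397874334596760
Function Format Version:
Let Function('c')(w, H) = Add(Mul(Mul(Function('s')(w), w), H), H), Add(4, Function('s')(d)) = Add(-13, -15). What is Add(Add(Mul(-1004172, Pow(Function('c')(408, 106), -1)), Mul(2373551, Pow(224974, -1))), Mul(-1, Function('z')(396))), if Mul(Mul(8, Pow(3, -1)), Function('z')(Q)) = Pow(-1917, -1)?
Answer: Rational(4486501524077129, 397874334596760) ≈ 11.276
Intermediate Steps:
Function('s')(d) = -32 (Function('s')(d) = Add(-4, Add(-13, -15)) = Add(-4, -28) = -32)
Function('c')(w, H) = Add(H, Mul(-32, H, w)) (Function('c')(w, H) = Add(Mul(Mul(-32, w), H), H) = Add(Mul(-32, H, w), H) = Add(H, Mul(-32, H, w)))
Function('z')(Q) = Rational(-1, 5112) (Function('z')(Q) = Mul(Rational(3, 8), Pow(-1917, -1)) = Mul(Rational(3, 8), Rational(-1, 1917)) = Rational(-1, 5112))
Add(Add(Mul(-1004172, Pow(Function('c')(408, 106), -1)), Mul(2373551, Pow(224974, -1))), Mul(-1, Function('z')(396))) = Add(Add(Mul(-1004172, Pow(Mul(106, Add(1, Mul(-32, 408))), -1)), Mul(2373551, Pow(224974, -1))), Mul(-1, Rational(-1, 5112))) = Add(Add(Mul(-1004172, Pow(Mul(106, Add(1, -13056)), -1)), Mul(2373551, Rational(1, 224974))), Rational(1, 5112)) = Add(Add(Mul(-1004172, Pow(Mul(106, -13055), -1)), Rational(2373551, 224974)), Rational(1, 5112)) = Add(Add(Mul(-1004172, Pow(-1383830, -1)), Rational(2373551, 224974)), Rational(1, 5112)) = Add(Add(Mul(-1004172, Rational(-1, 1383830)), Rational(2373551, 224974)), Rational(1, 5112)) = Add(Add(Rational(502086, 691915), Rational(2373551, 224974)), Rational(1, 5112)) = Add(Rational(1755251835929, 155662885210), Rational(1, 5112)) = Rational(4486501524077129, 397874334596760)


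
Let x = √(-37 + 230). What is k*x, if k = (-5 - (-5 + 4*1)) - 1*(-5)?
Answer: √193 ≈ 13.892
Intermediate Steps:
x = √193 ≈ 13.892
k = 1 (k = (-5 - (-5 + 4)) + 5 = (-5 - 1*(-1)) + 5 = (-5 + 1) + 5 = -4 + 5 = 1)
k*x = 1*√193 = √193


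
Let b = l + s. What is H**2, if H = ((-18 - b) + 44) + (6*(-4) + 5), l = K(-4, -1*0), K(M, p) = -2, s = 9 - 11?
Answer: 121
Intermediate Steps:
s = -2
l = -2
b = -4 (b = -2 - 2 = -4)
H = 11 (H = ((-18 - 1*(-4)) + 44) + (6*(-4) + 5) = ((-18 + 4) + 44) + (-24 + 5) = (-14 + 44) - 19 = 30 - 19 = 11)
H**2 = 11**2 = 121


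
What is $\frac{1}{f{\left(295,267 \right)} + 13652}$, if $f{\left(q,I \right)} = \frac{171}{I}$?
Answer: $\frac{89}{1215085} \approx 7.3246 \cdot 10^{-5}$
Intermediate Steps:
$\frac{1}{f{\left(295,267 \right)} + 13652} = \frac{1}{\frac{171}{267} + 13652} = \frac{1}{171 \cdot \frac{1}{267} + 13652} = \frac{1}{\frac{57}{89} + 13652} = \frac{1}{\frac{1215085}{89}} = \frac{89}{1215085}$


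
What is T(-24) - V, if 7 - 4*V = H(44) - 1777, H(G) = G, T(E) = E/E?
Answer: -434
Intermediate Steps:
T(E) = 1
V = 435 (V = 7/4 - (44 - 1777)/4 = 7/4 - ¼*(-1733) = 7/4 + 1733/4 = 435)
T(-24) - V = 1 - 1*435 = 1 - 435 = -434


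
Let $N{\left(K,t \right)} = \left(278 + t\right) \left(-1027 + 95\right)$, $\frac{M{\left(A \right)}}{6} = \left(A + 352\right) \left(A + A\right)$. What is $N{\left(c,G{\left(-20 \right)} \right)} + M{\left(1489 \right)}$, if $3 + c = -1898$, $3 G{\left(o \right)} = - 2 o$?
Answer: $\frac{97870396}{3} \approx 3.2623 \cdot 10^{7}$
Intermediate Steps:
$G{\left(o \right)} = - \frac{2 o}{3}$ ($G{\left(o \right)} = \frac{\left(-2\right) o}{3} = - \frac{2 o}{3}$)
$c = -1901$ ($c = -3 - 1898 = -1901$)
$M{\left(A \right)} = 12 A \left(352 + A\right)$ ($M{\left(A \right)} = 6 \left(A + 352\right) \left(A + A\right) = 6 \left(352 + A\right) 2 A = 6 \cdot 2 A \left(352 + A\right) = 12 A \left(352 + A\right)$)
$N{\left(K,t \right)} = -259096 - 932 t$ ($N{\left(K,t \right)} = \left(278 + t\right) \left(-932\right) = -259096 - 932 t$)
$N{\left(c,G{\left(-20 \right)} \right)} + M{\left(1489 \right)} = \left(-259096 - 932 \left(\left(- \frac{2}{3}\right) \left(-20\right)\right)\right) + 12 \cdot 1489 \left(352 + 1489\right) = \left(-259096 - \frac{37280}{3}\right) + 12 \cdot 1489 \cdot 1841 = \left(-259096 - \frac{37280}{3}\right) + 32894988 = - \frac{814568}{3} + 32894988 = \frac{97870396}{3}$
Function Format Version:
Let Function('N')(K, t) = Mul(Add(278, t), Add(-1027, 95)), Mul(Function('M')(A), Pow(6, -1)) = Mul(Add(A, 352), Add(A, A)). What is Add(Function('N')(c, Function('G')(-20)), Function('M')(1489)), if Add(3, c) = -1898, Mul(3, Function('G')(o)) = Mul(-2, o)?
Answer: Rational(97870396, 3) ≈ 3.2623e+7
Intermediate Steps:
Function('G')(o) = Mul(Rational(-2, 3), o) (Function('G')(o) = Mul(Rational(1, 3), Mul(-2, o)) = Mul(Rational(-2, 3), o))
c = -1901 (c = Add(-3, -1898) = -1901)
Function('M')(A) = Mul(12, A, Add(352, A)) (Function('M')(A) = Mul(6, Mul(Add(A, 352), Add(A, A))) = Mul(6, Mul(Add(352, A), Mul(2, A))) = Mul(6, Mul(2, A, Add(352, A))) = Mul(12, A, Add(352, A)))
Function('N')(K, t) = Add(-259096, Mul(-932, t)) (Function('N')(K, t) = Mul(Add(278, t), -932) = Add(-259096, Mul(-932, t)))
Add(Function('N')(c, Function('G')(-20)), Function('M')(1489)) = Add(Add(-259096, Mul(-932, Mul(Rational(-2, 3), -20))), Mul(12, 1489, Add(352, 1489))) = Add(Add(-259096, Mul(-932, Rational(40, 3))), Mul(12, 1489, 1841)) = Add(Add(-259096, Rational(-37280, 3)), 32894988) = Add(Rational(-814568, 3), 32894988) = Rational(97870396, 3)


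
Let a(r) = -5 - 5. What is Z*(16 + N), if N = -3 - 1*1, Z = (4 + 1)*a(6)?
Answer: -600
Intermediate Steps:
a(r) = -10
Z = -50 (Z = (4 + 1)*(-10) = 5*(-10) = -50)
N = -4 (N = -3 - 1 = -4)
Z*(16 + N) = -50*(16 - 4) = -50*12 = -600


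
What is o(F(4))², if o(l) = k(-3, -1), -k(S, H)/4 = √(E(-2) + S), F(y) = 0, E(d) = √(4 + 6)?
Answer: -48 + 16*√10 ≈ 2.5964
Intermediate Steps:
E(d) = √10
k(S, H) = -4*√(S + √10) (k(S, H) = -4*√(√10 + S) = -4*√(S + √10))
o(l) = -4*√(-3 + √10)
o(F(4))² = (-4*√(-3 + √10))² = -48 + 16*√10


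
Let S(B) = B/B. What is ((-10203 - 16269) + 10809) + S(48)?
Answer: -15662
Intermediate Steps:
S(B) = 1
((-10203 - 16269) + 10809) + S(48) = ((-10203 - 16269) + 10809) + 1 = (-26472 + 10809) + 1 = -15663 + 1 = -15662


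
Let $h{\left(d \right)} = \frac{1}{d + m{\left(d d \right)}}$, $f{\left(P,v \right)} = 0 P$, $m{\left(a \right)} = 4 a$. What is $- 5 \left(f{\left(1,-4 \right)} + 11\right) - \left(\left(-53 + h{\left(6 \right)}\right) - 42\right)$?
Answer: $\frac{5999}{150} \approx 39.993$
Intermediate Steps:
$f{\left(P,v \right)} = 0$
$h{\left(d \right)} = \frac{1}{d + 4 d^{2}}$ ($h{\left(d \right)} = \frac{1}{d + 4 d d} = \frac{1}{d + 4 d^{2}}$)
$- 5 \left(f{\left(1,-4 \right)} + 11\right) - \left(\left(-53 + h{\left(6 \right)}\right) - 42\right) = - 5 \left(0 + 11\right) - \left(\left(-53 + \frac{1}{6 \left(1 + 4 \cdot 6\right)}\right) - 42\right) = \left(-5\right) 11 - \left(\left(-53 + \frac{1}{6 \left(1 + 24\right)}\right) - 42\right) = -55 - \left(\left(-53 + \frac{1}{6 \cdot 25}\right) - 42\right) = -55 - \left(\left(-53 + \frac{1}{6} \cdot \frac{1}{25}\right) - 42\right) = -55 - \left(\left(-53 + \frac{1}{150}\right) - 42\right) = -55 - \left(- \frac{7949}{150} - 42\right) = -55 - - \frac{14249}{150} = -55 + \frac{14249}{150} = \frac{5999}{150}$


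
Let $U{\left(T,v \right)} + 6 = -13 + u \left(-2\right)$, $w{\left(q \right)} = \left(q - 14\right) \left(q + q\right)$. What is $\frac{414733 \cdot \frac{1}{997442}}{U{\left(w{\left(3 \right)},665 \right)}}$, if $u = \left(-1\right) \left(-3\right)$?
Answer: $- \frac{414733}{24936050} \approx -0.016632$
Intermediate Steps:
$u = 3$
$w{\left(q \right)} = 2 q \left(-14 + q\right)$ ($w{\left(q \right)} = \left(-14 + q\right) 2 q = 2 q \left(-14 + q\right)$)
$U{\left(T,v \right)} = -25$ ($U{\left(T,v \right)} = -6 + \left(-13 + 3 \left(-2\right)\right) = -6 - 19 = -25$)
$\frac{414733 \cdot \frac{1}{997442}}{U{\left(w{\left(3 \right)},665 \right)}} = \frac{414733 \cdot \frac{1}{997442}}{-25} = 414733 \cdot \frac{1}{997442} \left(- \frac{1}{25}\right) = \frac{414733}{997442} \left(- \frac{1}{25}\right) = - \frac{414733}{24936050}$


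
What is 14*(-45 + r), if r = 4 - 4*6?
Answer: -910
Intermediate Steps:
r = -20 (r = 4 - 24 = -20)
14*(-45 + r) = 14*(-45 - 20) = 14*(-65) = -910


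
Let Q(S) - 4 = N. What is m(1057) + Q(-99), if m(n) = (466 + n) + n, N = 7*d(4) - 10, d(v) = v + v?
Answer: 2630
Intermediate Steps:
d(v) = 2*v
N = 46 (N = 7*(2*4) - 10 = 7*8 - 10 = 56 - 10 = 46)
Q(S) = 50 (Q(S) = 4 + 46 = 50)
m(n) = 466 + 2*n
m(1057) + Q(-99) = (466 + 2*1057) + 50 = (466 + 2114) + 50 = 2580 + 50 = 2630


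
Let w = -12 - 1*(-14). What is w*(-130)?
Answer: -260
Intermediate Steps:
w = 2 (w = -12 + 14 = 2)
w*(-130) = 2*(-130) = -260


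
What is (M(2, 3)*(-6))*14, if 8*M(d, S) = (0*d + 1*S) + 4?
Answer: -147/2 ≈ -73.500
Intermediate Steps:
M(d, S) = ½ + S/8 (M(d, S) = ((0*d + 1*S) + 4)/8 = ((0 + S) + 4)/8 = (S + 4)/8 = (4 + S)/8 = ½ + S/8)
(M(2, 3)*(-6))*14 = ((½ + (⅛)*3)*(-6))*14 = ((½ + 3/8)*(-6))*14 = ((7/8)*(-6))*14 = -21/4*14 = -147/2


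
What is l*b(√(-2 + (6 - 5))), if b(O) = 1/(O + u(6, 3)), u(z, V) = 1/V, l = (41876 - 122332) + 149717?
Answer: 207783/10 - 623349*I/10 ≈ 20778.0 - 62335.0*I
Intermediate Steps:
l = 69261 (l = -80456 + 149717 = 69261)
b(O) = 1/(⅓ + O) (b(O) = 1/(O + 1/3) = 1/(O + ⅓) = 1/(⅓ + O))
l*b(√(-2 + (6 - 5))) = 69261*(3/(1 + 3*√(-2 + (6 - 5)))) = 69261*(3/(1 + 3*√(-2 + 1))) = 69261*(3/(1 + 3*√(-1))) = 69261*(3/(1 + 3*I)) = 69261*(3*((1 - 3*I)/10)) = 69261*(3*(1 - 3*I)/10) = 207783*(1 - 3*I)/10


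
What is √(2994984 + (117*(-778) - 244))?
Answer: √2903714 ≈ 1704.0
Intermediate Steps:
√(2994984 + (117*(-778) - 244)) = √(2994984 + (-91026 - 244)) = √(2994984 - 91270) = √2903714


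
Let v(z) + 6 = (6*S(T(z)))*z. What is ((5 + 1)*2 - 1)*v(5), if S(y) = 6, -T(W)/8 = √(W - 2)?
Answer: 1914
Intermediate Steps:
T(W) = -8*√(-2 + W) (T(W) = -8*√(W - 2) = -8*√(-2 + W))
v(z) = -6 + 36*z (v(z) = -6 + (6*6)*z = -6 + 36*z)
((5 + 1)*2 - 1)*v(5) = ((5 + 1)*2 - 1)*(-6 + 36*5) = (6*2 - 1)*(-6 + 180) = (12 - 1)*174 = 11*174 = 1914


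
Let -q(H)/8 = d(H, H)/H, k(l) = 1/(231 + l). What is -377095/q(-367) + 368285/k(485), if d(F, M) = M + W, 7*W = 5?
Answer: 5409820291775/20512 ≈ 2.6374e+8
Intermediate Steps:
W = 5/7 (W = (⅐)*5 = 5/7 ≈ 0.71429)
d(F, M) = 5/7 + M (d(F, M) = M + 5/7 = 5/7 + M)
q(H) = -8*(5/7 + H)/H
-377095/q(-367) + 368285/k(485) = -377095/(-8 - 40/7/(-367)) + 368285/(1/(231 + 485)) = -377095/(-8 - 40/7*(-1/367)) + 368285/(1/716) = -377095/(-8 + 40/2569) + 368285/(1/716) = -377095/(-20512/2569) + 368285*716 = -377095*(-2569/20512) + 263692060 = 968757055/20512 + 263692060 = 5409820291775/20512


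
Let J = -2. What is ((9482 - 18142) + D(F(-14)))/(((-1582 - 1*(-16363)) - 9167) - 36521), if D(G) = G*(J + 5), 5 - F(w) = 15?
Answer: 8690/30907 ≈ 0.28117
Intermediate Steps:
F(w) = -10 (F(w) = 5 - 1*15 = 5 - 15 = -10)
D(G) = 3*G (D(G) = G*(-2 + 5) = G*3 = 3*G)
((9482 - 18142) + D(F(-14)))/(((-1582 - 1*(-16363)) - 9167) - 36521) = ((9482 - 18142) + 3*(-10))/(((-1582 - 1*(-16363)) - 9167) - 36521) = (-8660 - 30)/(((-1582 + 16363) - 9167) - 36521) = -8690/((14781 - 9167) - 36521) = -8690/(5614 - 36521) = -8690/(-30907) = -8690*(-1/30907) = 8690/30907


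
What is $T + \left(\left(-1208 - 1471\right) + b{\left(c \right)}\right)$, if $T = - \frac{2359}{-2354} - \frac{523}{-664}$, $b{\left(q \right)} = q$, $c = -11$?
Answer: $- \frac{2100911561}{781528} \approx -2688.2$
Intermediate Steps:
$T = \frac{1398759}{781528}$ ($T = \left(-2359\right) \left(- \frac{1}{2354}\right) - - \frac{523}{664} = \frac{2359}{2354} + \frac{523}{664} = \frac{1398759}{781528} \approx 1.7898$)
$T + \left(\left(-1208 - 1471\right) + b{\left(c \right)}\right) = \frac{1398759}{781528} - 2690 = - \frac{2100911561}{781528}$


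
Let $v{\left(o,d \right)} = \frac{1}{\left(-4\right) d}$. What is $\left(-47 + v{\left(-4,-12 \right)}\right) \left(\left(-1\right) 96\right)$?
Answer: $4510$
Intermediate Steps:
$v{\left(o,d \right)} = - \frac{1}{4 d}$
$\left(-47 + v{\left(-4,-12 \right)}\right) \left(\left(-1\right) 96\right) = \left(-47 - \frac{1}{4 \left(-12\right)}\right) \left(\left(-1\right) 96\right) = \left(-47 - - \frac{1}{48}\right) \left(-96\right) = \left(-47 + \frac{1}{48}\right) \left(-96\right) = \left(- \frac{2255}{48}\right) \left(-96\right) = 4510$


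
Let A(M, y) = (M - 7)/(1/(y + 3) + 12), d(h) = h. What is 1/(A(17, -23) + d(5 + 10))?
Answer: 239/3785 ≈ 0.063144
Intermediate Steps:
A(M, y) = (-7 + M)/(12 + 1/(3 + y)) (A(M, y) = (-7 + M)/(1/(3 + y) + 12) = (-7 + M)/(12 + 1/(3 + y)))
1/(A(17, -23) + d(5 + 10)) = 1/((-21 - 7*(-23) + 3*17 + 17*(-23))/(37 + 12*(-23)) + (5 + 10)) = 1/((-21 + 161 + 51 - 391)/(37 - 276) + 15) = 1/(-200/(-239) + 15) = 1/(-1/239*(-200) + 15) = 1/(200/239 + 15) = 1/(3785/239) = 239/3785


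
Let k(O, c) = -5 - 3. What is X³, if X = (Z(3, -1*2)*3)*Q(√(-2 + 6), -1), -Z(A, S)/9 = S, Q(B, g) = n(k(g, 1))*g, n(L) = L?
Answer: 80621568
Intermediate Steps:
k(O, c) = -8
Q(B, g) = -8*g
Z(A, S) = -9*S
X = 432 (X = (-(-9)*2*3)*(-8*(-1)) = (-9*(-2)*3)*8 = (18*3)*8 = 54*8 = 432)
X³ = 432³ = 80621568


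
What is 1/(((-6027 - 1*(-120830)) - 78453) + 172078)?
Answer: 1/208428 ≈ 4.7978e-6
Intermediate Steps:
1/(((-6027 - 1*(-120830)) - 78453) + 172078) = 1/(((-6027 + 120830) - 78453) + 172078) = 1/((114803 - 78453) + 172078) = 1/(36350 + 172078) = 1/208428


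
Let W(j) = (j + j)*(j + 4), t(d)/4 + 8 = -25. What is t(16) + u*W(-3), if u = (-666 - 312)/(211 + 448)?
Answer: -81120/659 ≈ -123.10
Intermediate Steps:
u = -978/659 ≈ -1.4841
t(d) = -132 (t(d) = -32 + 4*(-25) = -32 - 100 = -132)
W(j) = 2*j*(4 + j) (W(j) = (2*j)*(4 + j) = 2*j*(4 + j))
t(16) + u*W(-3) = -132 - 1956*(-3)*(4 - 3)/659 = -132 - 1956*(-3)/659 = -132 - 978/659*(-6) = -132 + 5868/659 = -81120/659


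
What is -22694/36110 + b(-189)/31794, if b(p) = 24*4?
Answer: -59838873/95673445 ≈ -0.62545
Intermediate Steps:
b(p) = 96
-22694/36110 + b(-189)/31794 = -22694/36110 + 96/31794 = -22694*1/36110 + 96*(1/31794) = -11347/18055 + 16/5299 = -59838873/95673445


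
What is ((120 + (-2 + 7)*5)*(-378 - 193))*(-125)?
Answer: 10349375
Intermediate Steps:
((120 + (-2 + 7)*5)*(-378 - 193))*(-125) = ((120 + 5*5)*(-571))*(-125) = ((120 + 25)*(-571))*(-125) = (145*(-571))*(-125) = -82795*(-125) = 10349375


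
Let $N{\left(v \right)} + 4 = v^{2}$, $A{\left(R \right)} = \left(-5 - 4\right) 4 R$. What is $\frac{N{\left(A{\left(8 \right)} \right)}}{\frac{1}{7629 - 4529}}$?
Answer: $257114000$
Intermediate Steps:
$A{\left(R \right)} = - 36 R$ ($A{\left(R \right)} = - 9 \cdot 4 R = - 36 R$)
$N{\left(v \right)} = -4 + v^{2}$
$\frac{N{\left(A{\left(8 \right)} \right)}}{\frac{1}{7629 - 4529}} = \frac{-4 + \left(\left(-36\right) 8\right)^{2}}{\frac{1}{7629 - 4529}} = \frac{-4 + \left(-288\right)^{2}}{\frac{1}{3100}} = \left(-4 + 82944\right) \frac{1}{\frac{1}{3100}} = 82940 \cdot 3100 = 257114000$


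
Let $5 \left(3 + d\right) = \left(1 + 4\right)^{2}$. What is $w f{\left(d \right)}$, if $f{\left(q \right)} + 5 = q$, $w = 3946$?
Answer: $-11838$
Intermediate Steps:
$d = 2$ ($d = -3 + \frac{\left(1 + 4\right)^{2}}{5} = -3 + \frac{5^{2}}{5} = -3 + \frac{1}{5} \cdot 25 = -3 + 5 = 2$)
$f{\left(q \right)} = -5 + q$
$w f{\left(d \right)} = 3946 \left(-5 + 2\right) = 3946 \left(-3\right) = -11838$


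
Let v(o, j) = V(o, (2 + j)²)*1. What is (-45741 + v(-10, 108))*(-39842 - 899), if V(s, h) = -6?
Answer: 1863778527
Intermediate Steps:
v(o, j) = -6 (v(o, j) = -6*1 = -6)
(-45741 + v(-10, 108))*(-39842 - 899) = (-45741 - 6)*(-39842 - 899) = -45747*(-40741) = 1863778527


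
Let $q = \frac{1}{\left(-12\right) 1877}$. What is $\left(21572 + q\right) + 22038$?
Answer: $\frac{982271639}{22524} \approx 43610.0$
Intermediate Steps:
$q = - \frac{1}{22524}$ ($q = \frac{1}{-22524} = - \frac{1}{22524} \approx -4.4397 \cdot 10^{-5}$)
$\left(21572 + q\right) + 22038 = \left(21572 - \frac{1}{22524}\right) + 22038 = \frac{485887727}{22524} + 22038 = \frac{982271639}{22524}$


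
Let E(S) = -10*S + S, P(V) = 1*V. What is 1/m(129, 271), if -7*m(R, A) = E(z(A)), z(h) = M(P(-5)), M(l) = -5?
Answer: -7/45 ≈ -0.15556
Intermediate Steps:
P(V) = V
z(h) = -5
E(S) = -9*S
m(R, A) = -45/7 (m(R, A) = -(-9)*(-5)/7 = -⅐*45 = -45/7)
1/m(129, 271) = 1/(-45/7) = -7/45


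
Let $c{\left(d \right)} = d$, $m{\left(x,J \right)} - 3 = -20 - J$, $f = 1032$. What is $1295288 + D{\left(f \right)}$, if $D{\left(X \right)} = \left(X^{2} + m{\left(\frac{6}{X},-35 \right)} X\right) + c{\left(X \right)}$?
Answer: $2379920$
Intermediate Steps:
$m{\left(x,J \right)} = -17 - J$ ($m{\left(x,J \right)} = 3 - \left(20 + J\right) = -17 - J$)
$D{\left(X \right)} = X^{2} + 19 X$ ($D{\left(X \right)} = \left(X^{2} + \left(-17 - -35\right) X\right) + X = \left(X^{2} + \left(-17 + 35\right) X\right) + X = \left(X^{2} + 18 X\right) + X = X^{2} + 19 X$)
$1295288 + D{\left(f \right)} = 1295288 + 1032 \left(19 + 1032\right) = 1295288 + 1032 \cdot 1051 = 1295288 + 1084632 = 2379920$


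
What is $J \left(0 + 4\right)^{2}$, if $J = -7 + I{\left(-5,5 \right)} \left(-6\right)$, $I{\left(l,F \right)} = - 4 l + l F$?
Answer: $368$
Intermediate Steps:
$I{\left(l,F \right)} = - 4 l + F l$
$J = 23$ ($J = -7 + - 5 \left(-4 + 5\right) \left(-6\right) = -7 + \left(-5\right) 1 \left(-6\right) = -7 - -30 = -7 + 30 = 23$)
$J \left(0 + 4\right)^{2} = 23 \left(0 + 4\right)^{2} = 23 \cdot 4^{2} = 23 \cdot 16 = 368$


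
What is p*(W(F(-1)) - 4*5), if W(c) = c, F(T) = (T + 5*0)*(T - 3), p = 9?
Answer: -144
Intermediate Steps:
F(T) = T*(-3 + T) (F(T) = (T + 0)*(-3 + T) = T*(-3 + T))
p*(W(F(-1)) - 4*5) = 9*(-(-3 - 1) - 4*5) = 9*(-1*(-4) - 20) = 9*(4 - 20) = 9*(-16) = -144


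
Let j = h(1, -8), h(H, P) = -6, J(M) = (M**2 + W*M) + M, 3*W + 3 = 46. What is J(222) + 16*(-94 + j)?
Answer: 51088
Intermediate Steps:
W = 43/3 (W = -1 + (1/3)*46 = -1 + 46/3 = 43/3 ≈ 14.333)
J(M) = M**2 + 46*M/3 (J(M) = (M**2 + 43*M/3) + M = M**2 + 46*M/3)
j = -6
J(222) + 16*(-94 + j) = (1/3)*222*(46 + 3*222) + 16*(-94 - 6) = (1/3)*222*(46 + 666) + 16*(-100) = (1/3)*222*712 - 1600 = 52688 - 1600 = 51088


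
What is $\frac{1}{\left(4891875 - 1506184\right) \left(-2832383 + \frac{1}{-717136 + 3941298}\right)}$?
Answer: $- \frac{3224162}{30918338899374214095} \approx -1.0428 \cdot 10^{-13}$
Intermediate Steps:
$\frac{1}{\left(4891875 - 1506184\right) \left(-2832383 + \frac{1}{-717136 + 3941298}\right)} = \frac{1}{3385691 \left(-2832383 + \frac{1}{3224162}\right)} = \frac{1}{3385691 \left(- \frac{9132061638045}{3224162}\right)} = \frac{1}{- \frac{30918338899374214095}{3224162}} = - \frac{3224162}{30918338899374214095}$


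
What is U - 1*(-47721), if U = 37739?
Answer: 85460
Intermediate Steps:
U - 1*(-47721) = 37739 - 1*(-47721) = 37739 + 47721 = 85460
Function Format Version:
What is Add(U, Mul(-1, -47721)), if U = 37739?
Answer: 85460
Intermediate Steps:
Add(U, Mul(-1, -47721)) = Add(37739, Mul(-1, -47721)) = Add(37739, 47721) = 85460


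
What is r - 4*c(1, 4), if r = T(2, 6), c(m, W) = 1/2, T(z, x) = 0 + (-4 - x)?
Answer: -12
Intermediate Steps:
T(z, x) = -4 - x
c(m, W) = ½
r = -10 (r = -4 - 1*6 = -4 - 6 = -10)
r - 4*c(1, 4) = -10 - 4*½ = -10 - 2 = -12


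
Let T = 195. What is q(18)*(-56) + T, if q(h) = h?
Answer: -813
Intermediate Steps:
q(18)*(-56) + T = 18*(-56) + 195 = -1008 + 195 = -813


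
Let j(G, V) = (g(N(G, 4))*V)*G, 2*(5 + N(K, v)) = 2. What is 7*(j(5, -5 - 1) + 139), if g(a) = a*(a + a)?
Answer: -5747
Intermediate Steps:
N(K, v) = -4 (N(K, v) = -5 + (½)*2 = -5 + 1 = -4)
g(a) = 2*a² (g(a) = a*(2*a) = 2*a²)
j(G, V) = 32*G*V (j(G, V) = ((2*(-4)²)*V)*G = ((2*16)*V)*G = (32*V)*G = 32*G*V)
7*(j(5, -5 - 1) + 139) = 7*(32*5*(-5 - 1) + 139) = 7*(32*5*(-6) + 139) = 7*(-960 + 139) = 7*(-821) = -5747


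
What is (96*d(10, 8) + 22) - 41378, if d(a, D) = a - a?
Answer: -41356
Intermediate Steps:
d(a, D) = 0
(96*d(10, 8) + 22) - 41378 = (96*0 + 22) - 41378 = (0 + 22) - 41378 = 22 - 41378 = -41356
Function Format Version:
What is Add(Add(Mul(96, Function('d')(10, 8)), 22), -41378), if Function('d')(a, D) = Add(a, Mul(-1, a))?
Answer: -41356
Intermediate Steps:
Function('d')(a, D) = 0
Add(Add(Mul(96, Function('d')(10, 8)), 22), -41378) = Add(Add(Mul(96, 0), 22), -41378) = Add(Add(0, 22), -41378) = Add(22, -41378) = -41356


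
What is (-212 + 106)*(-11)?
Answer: 1166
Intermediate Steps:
(-212 + 106)*(-11) = -106*(-11) = 1166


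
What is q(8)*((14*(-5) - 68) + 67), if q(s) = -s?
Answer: 568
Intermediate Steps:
q(8)*((14*(-5) - 68) + 67) = (-1*8)*((14*(-5) - 68) + 67) = -8*((-70 - 68) + 67) = -8*(-138 + 67) = -8*(-71) = 568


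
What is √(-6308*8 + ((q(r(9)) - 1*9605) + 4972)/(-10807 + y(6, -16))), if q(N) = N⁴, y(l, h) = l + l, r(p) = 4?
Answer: I*√5880624859885/10795 ≈ 224.64*I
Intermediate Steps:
y(l, h) = 2*l
√(-6308*8 + ((q(r(9)) - 1*9605) + 4972)/(-10807 + y(6, -16))) = √(-6308*8 + ((4⁴ - 1*9605) + 4972)/(-10807 + 2*6)) = √(-50464 + ((256 - 9605) + 4972)/(-10807 + 12)) = √(-50464 + (-9349 + 4972)/(-10795)) = √(-50464 - 4377*(-1/10795)) = √(-50464 + 4377/10795) = √(-544754503/10795) = I*√5880624859885/10795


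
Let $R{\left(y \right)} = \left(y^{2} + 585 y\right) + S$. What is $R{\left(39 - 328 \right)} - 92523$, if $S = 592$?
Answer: $-177475$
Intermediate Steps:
$R{\left(y \right)} = 592 + y^{2} + 585 y$ ($R{\left(y \right)} = \left(y^{2} + 585 y\right) + 592 = 592 + y^{2} + 585 y$)
$R{\left(39 - 328 \right)} - 92523 = \left(592 + \left(39 - 328\right)^{2} + 585 \left(39 - 328\right)\right) - 92523 = \left(592 + \left(-289\right)^{2} + 585 \left(-289\right)\right) - 92523 = \left(592 + 83521 - 169065\right) - 92523 = -84952 - 92523 = -177475$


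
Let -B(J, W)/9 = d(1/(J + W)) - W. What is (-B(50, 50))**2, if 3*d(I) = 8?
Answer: 181476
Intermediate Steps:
d(I) = 8/3 (d(I) = (1/3)*8 = 8/3)
B(J, W) = -24 + 9*W (B(J, W) = -9*(8/3 - W) = -24 + 9*W)
(-B(50, 50))**2 = (-(-24 + 9*50))**2 = (-(-24 + 450))**2 = (-1*426)**2 = (-426)**2 = 181476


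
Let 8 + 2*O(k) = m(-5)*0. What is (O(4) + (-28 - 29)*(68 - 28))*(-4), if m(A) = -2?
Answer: 9136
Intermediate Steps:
O(k) = -4 (O(k) = -4 + (-2*0)/2 = -4 + (1/2)*0 = -4 + 0 = -4)
(O(4) + (-28 - 29)*(68 - 28))*(-4) = (-4 + (-28 - 29)*(68 - 28))*(-4) = (-4 - 57*40)*(-4) = (-4 - 2280)*(-4) = -2284*(-4) = 9136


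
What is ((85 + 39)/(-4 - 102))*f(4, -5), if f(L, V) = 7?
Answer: -434/53 ≈ -8.1887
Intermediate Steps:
((85 + 39)/(-4 - 102))*f(4, -5) = ((85 + 39)/(-4 - 102))*7 = (124/(-106))*7 = (124*(-1/106))*7 = -62/53*7 = -434/53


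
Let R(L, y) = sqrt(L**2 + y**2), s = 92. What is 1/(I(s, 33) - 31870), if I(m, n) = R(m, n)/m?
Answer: -269747680/8596858552047 - 92*sqrt(9553)/8596858552047 ≈ -3.1379e-5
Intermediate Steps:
I(m, n) = sqrt(m**2 + n**2)/m
1/(I(s, 33) - 31870) = 1/(sqrt(92**2 + 33**2)/92 - 31870) = 1/(sqrt(8464 + 1089)/92 - 31870) = 1/(sqrt(9553)/92 - 31870) = 1/(-31870 + sqrt(9553)/92)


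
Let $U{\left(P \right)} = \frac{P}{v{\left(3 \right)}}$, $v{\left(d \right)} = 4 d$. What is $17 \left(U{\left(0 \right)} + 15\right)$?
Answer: $255$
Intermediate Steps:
$U{\left(P \right)} = \frac{P}{12}$ ($U{\left(P \right)} = \frac{P}{4 \cdot 3} = \frac{P}{12}$)
$17 \left(U{\left(0 \right)} + 15\right) = 17 \left(\frac{1}{12} \cdot 0 + 15\right) = 17 \left(0 + 15\right) = 17 \cdot 15 = 255$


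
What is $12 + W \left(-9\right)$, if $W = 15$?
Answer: $-123$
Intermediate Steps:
$12 + W \left(-9\right) = 12 + 15 \left(-9\right) = 12 - 135 = -123$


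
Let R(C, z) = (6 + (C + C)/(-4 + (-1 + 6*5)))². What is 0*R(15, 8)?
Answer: 0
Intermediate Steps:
R(C, z) = (6 + 2*C/25)² (R(C, z) = (6 + (2*C)/(-4 + (-1 + 30)))² = (6 + (2*C)/(-4 + 29))² = (6 + (2*C)/25)² = (6 + (2*C)*(1/25))² = (6 + 2*C/25)²)
0*R(15, 8) = 0*(4*(75 + 15)²/625) = 0*((4/625)*90²) = 0*((4/625)*8100) = 0*(1296/25) = 0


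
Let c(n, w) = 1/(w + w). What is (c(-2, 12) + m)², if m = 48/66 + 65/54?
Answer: 21967969/5645376 ≈ 3.8913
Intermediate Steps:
c(n, w) = 1/(2*w)
m = 1147/594 (m = 48*(1/66) + 65*(1/54) = 8/11 + 65/54 = 1147/594 ≈ 1.9310)
(c(-2, 12) + m)² = ((½)/12 + 1147/594)² = ((½)*(1/12) + 1147/594)² = (1/24 + 1147/594)² = (4687/2376)² = 21967969/5645376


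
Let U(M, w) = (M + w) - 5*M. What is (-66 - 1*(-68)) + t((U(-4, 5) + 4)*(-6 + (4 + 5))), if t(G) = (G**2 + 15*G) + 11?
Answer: 6763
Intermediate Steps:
U(M, w) = w - 4*M
t(G) = 11 + G**2 + 15*G
(-66 - 1*(-68)) + t((U(-4, 5) + 4)*(-6 + (4 + 5))) = (-66 - 1*(-68)) + (11 + (((5 - 4*(-4)) + 4)*(-6 + (4 + 5)))**2 + 15*(((5 - 4*(-4)) + 4)*(-6 + (4 + 5)))) = (-66 + 68) + (11 + (((5 + 16) + 4)*(-6 + 9))**2 + 15*(((5 + 16) + 4)*(-6 + 9))) = 2 + (11 + ((21 + 4)*3)**2 + 15*((21 + 4)*3)) = 2 + (11 + (25*3)**2 + 15*(25*3)) = 2 + (11 + 75**2 + 15*75) = 2 + (11 + 5625 + 1125) = 2 + 6761 = 6763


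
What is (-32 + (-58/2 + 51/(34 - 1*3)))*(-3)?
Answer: 5520/31 ≈ 178.06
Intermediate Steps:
(-32 + (-58/2 + 51/(34 - 1*3)))*(-3) = (-32 + (-58*1/2 + 51/(34 - 3)))*(-3) = (-32 + (-29 + 51/31))*(-3) = (-32 - 848/31)*(-3) = -1840/31*(-3) = 5520/31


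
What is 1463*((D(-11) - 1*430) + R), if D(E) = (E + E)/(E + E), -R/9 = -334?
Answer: 3770151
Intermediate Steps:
R = 3006 (R = -9*(-334) = 3006)
D(E) = 1 (D(E) = (2*E)/((2*E)) = (2*E)*(1/(2*E)) = 1)
1463*((D(-11) - 1*430) + R) = 1463*((1 - 1*430) + 3006) = 1463*((1 - 430) + 3006) = 1463*(-429 + 3006) = 1463*2577 = 3770151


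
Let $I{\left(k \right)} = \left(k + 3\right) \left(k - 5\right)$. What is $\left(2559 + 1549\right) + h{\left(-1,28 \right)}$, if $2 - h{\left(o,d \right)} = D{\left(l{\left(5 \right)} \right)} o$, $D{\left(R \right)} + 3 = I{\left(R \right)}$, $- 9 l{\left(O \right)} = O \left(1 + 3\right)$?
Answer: $\frac{332212}{81} \approx 4101.4$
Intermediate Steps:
$l{\left(O \right)} = - \frac{4 O}{9}$ ($l{\left(O \right)} = - \frac{O \left(1 + 3\right)}{9} = - \frac{O 4}{9} = - \frac{4 O}{9}$)
$I{\left(k \right)} = \left(-5 + k\right) \left(3 + k\right)$ ($I{\left(k \right)} = \left(3 + k\right) \left(-5 + k\right) = \left(-5 + k\right) \left(3 + k\right)$)
$D{\left(R \right)} = -18 + R^{2} - 2 R$ ($D{\left(R \right)} = -3 - \left(15 - R^{2} + 2 R\right) = -18 + R^{2} - 2 R$)
$h{\left(o,d \right)} = 2 + \frac{698 o}{81}$ ($h{\left(o,d \right)} = 2 - \left(-18 + \left(\left(- \frac{4}{9}\right) 5\right)^{2} - 2 \left(\left(- \frac{4}{9}\right) 5\right)\right) o = 2 - \left(-18 + \left(- \frac{20}{9}\right)^{2} - - \frac{40}{9}\right) o = 2 - \left(-18 + \frac{400}{81} + \frac{40}{9}\right) o = 2 - - \frac{698 o}{81} = 2 + \frac{698 o}{81}$)
$\left(2559 + 1549\right) + h{\left(-1,28 \right)} = \left(2559 + 1549\right) + \left(2 + \frac{698}{81} \left(-1\right)\right) = 4108 + \left(2 - \frac{698}{81}\right) = 4108 - \frac{536}{81} = \frac{332212}{81}$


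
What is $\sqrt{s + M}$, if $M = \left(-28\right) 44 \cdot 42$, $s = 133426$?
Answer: $\sqrt{81682} \approx 285.8$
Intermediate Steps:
$M = -51744$ ($M = \left(-1232\right) 42 = -51744$)
$\sqrt{s + M} = \sqrt{133426 - 51744} = \sqrt{81682}$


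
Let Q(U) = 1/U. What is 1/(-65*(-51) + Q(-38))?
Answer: 38/125969 ≈ 0.00030166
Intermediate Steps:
1/(-65*(-51) + Q(-38)) = 1/(-65*(-51) + 1/(-38)) = 1/(3315 - 1/38) = 1/(125969/38) = 38/125969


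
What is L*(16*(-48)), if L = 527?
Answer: -404736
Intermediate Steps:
L*(16*(-48)) = 527*(16*(-48)) = 527*(-768) = -404736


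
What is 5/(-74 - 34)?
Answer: -5/108 ≈ -0.046296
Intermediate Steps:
5/(-74 - 34) = 5/(-108) = -1/108*5 = -5/108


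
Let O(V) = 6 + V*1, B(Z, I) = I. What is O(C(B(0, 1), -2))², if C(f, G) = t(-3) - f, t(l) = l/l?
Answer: 36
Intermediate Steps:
t(l) = 1
C(f, G) = 1 - f
O(V) = 6 + V
O(C(B(0, 1), -2))² = (6 + (1 - 1*1))² = (6 + (1 - 1))² = (6 + 0)² = 6² = 36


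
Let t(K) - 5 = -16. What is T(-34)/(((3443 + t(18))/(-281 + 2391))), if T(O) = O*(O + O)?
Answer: 609790/429 ≈ 1421.4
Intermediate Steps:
t(K) = -11 (t(K) = 5 - 16 = -11)
T(O) = 2*O² (T(O) = O*(2*O) = 2*O²)
T(-34)/(((3443 + t(18))/(-281 + 2391))) = (2*(-34)²)/(((3443 - 11)/(-281 + 2391))) = (2*1156)/((3432/2110)) = 2312/((3432*(1/2110))) = 2312/(1716/1055) = 2312*(1055/1716) = 609790/429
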